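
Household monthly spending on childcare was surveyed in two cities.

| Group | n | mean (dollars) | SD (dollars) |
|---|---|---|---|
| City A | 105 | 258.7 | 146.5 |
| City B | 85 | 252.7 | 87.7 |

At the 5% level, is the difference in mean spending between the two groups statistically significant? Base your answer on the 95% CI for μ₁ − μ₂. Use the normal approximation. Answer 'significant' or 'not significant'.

Per-group SEs: s₁/√n₁ = 146.5/√105 = 14.2969, s₂/√n₂ = 87.7/√85 = 9.5124.
Unpooled SE of the difference: √(204.40134961 + 90.48575376) = 17.1723.
Margin of error = z* · SE = 1.960 × 17.1723 = 33.6577.
x̄₁ − x̄₂ = 258.7 − 252.7 = 6.0000.
CI: 6.0000 ± 33.6577 = (-27.6577, 39.6577).
The interval (-27.6577, 39.6577) contains 0, so the difference is not significant.

not significant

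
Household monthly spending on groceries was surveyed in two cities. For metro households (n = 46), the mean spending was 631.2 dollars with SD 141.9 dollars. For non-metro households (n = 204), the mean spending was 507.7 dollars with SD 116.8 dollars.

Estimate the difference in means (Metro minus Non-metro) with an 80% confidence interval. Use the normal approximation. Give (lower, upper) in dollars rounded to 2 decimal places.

(94.70, 152.30)

SE₁ = s₁/√n₁ = 141.9/√46 = 20.9220; SE₂ = 116.8/√204 = 8.1776.
Independent samples, unequal variances: SE_diff = √(SE₁² + SE₂²) = √(437.730084 + 66.87314176) = 22.4634.
z* = 1.282, so margin of error = 1.282 × 22.4634 = 28.7981.
Difference in means = 631.2 − 507.7 = 123.5000.
123.5000 ± 28.7981 → (94.70, 152.30).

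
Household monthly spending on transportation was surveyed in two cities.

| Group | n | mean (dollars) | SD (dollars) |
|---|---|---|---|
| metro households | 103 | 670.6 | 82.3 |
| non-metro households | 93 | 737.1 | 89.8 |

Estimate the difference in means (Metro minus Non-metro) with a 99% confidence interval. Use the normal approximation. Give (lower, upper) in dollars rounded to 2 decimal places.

(-98.31, -34.69)

Per-group SEs: s₁/√n₁ = 82.3/√103 = 8.1093, s₂/√n₂ = 89.8/√93 = 9.3118.
Unpooled SE of the difference: √(65.76074649 + 86.70961924) = 12.3479.
Margin of error = z* · SE = 2.576 × 12.3479 = 31.8082.
x̄₁ − x̄₂ = 670.6 − 737.1 = -66.5000.
CI: -66.5000 ± 31.8082 = (-98.31, -34.69).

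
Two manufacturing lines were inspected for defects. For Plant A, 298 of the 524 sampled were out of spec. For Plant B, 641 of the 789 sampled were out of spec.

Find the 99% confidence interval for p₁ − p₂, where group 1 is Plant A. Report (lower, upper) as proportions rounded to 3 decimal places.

(-0.310, -0.177)

First, p̂₁ = 298/524 = 0.5687; p̂₂ = 641/789 = 0.8124.
The two standard errors are √(0.5687×0.4313/524) = 0.02164 and √(0.8124×0.1876/789) = 0.01390.
Because the samples are independent, SE_diff = √(0.02164² + 0.01390²) = 0.02572.
Using z* = 2.576 for 99%, ME = 2.576 × 0.02572 = 0.06625.
p̂₁ − p̂₂ = -0.2437; interval -0.2437 ± 0.06625 gives (-0.310, -0.177).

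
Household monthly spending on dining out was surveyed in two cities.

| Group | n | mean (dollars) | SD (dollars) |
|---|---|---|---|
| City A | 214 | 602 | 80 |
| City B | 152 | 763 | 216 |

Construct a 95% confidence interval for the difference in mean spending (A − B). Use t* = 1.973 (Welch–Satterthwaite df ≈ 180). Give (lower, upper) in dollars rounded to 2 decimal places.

(-197.21, -124.79)

Per-group SEs: s₁/√n₁ = 80/√214 = 5.4687, s₂/√n₂ = 216/√152 = 17.5199.
Unpooled SE of the difference: √(29.90667969 + 306.94689601) = 18.3536.
Margin of error = t* · SE = 1.973 × 18.3536 = 36.2117.
x̄₁ − x̄₂ = 602 − 763 = -161.0000.
CI: -161.0000 ± 36.2117 = (-197.21, -124.79).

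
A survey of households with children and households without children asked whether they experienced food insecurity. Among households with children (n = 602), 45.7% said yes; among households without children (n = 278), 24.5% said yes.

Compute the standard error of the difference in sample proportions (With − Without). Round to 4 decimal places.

SE₁ = √(p̂₁(1−p̂₁)/n₁) = √(0.4570·0.5430/602) = 0.02030; SE₂ = √(0.2450·0.7550/278) = 0.02579.
Independent samples: SE of the difference = √(SE₁² + SE₂²) = √(0.00041209 + 0.0006651241) = 0.03282.

0.0328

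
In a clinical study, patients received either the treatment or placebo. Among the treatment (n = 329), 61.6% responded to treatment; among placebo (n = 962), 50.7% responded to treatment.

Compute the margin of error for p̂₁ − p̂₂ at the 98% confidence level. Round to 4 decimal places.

The two standard errors are √(0.6160×0.3840/329) = 0.02681 and √(0.5070×0.4930/962) = 0.01612.
Because the samples are independent, SE_diff = √(0.02681² + 0.01612²) = 0.03128.
Using z* = 2.326 for 98%, ME = 2.326 × 0.03128 = 0.07276.

0.0728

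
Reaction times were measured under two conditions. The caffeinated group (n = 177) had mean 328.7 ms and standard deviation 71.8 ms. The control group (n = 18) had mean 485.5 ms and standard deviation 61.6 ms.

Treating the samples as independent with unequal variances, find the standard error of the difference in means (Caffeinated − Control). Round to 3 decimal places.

SE₁ = s₁/√n₁ = 71.8/√177 = 5.3968; SE₂ = 61.6/√18 = 14.5193.
Independent samples, unequal variances: SE_diff = √(SE₁² + SE₂²) = √(29.12545024 + 210.81007249) = 15.4899.

15.490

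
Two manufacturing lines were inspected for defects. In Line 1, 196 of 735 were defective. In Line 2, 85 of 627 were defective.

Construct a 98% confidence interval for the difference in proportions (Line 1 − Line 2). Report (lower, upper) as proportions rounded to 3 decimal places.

Sample proportions: 196/735 = 0.2667, 85/627 = 0.1356.
Each SE is √(p̂(1−p̂)/n): √(0.2667·0.7333/735) = 0.01631 and √(0.1356·0.8644/627) = 0.01367.
SE(p̂₁ − p̂₂) = √(SE₁² + SE₂²) = √(0.0002660161 + 0.0001868689) = 0.02128, since the two samples are independent.
At 98% confidence z* = 2.326; margin = 2.326 × 0.02128 = 0.04950.
The difference is 0.2667 − 0.1356 = 0.1311, so the interval is 0.1311 ± 0.04950 = (0.082, 0.181).

(0.082, 0.181)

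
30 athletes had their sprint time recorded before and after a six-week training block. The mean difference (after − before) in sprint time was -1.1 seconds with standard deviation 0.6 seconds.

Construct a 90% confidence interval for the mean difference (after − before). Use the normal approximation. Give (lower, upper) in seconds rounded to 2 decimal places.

This is a matched-pairs design, so SE = s_d/√n = 0.6/√30 = 0.1095.
Margin = 1.645 × 0.1095 = 0.1801; the interval is -1.1 ± 0.1801 = (-1.28, -0.92).

(-1.28, -0.92)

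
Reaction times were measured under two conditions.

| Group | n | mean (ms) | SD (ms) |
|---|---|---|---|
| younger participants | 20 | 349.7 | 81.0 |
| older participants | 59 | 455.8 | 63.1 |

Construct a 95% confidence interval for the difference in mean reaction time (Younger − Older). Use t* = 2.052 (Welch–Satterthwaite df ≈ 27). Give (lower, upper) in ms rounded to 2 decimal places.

(-146.91, -65.29)

Standard errors of each mean: 81.0/√20 = 18.1122 and 63.1/√59 = 8.2149.
SE(x̄₁ − x̄₂) = √(18.1122² + 8.2149²) = 19.8881 for independent samples with unequal variances.
With t* = 2.052, the margin is 2.052 × 19.8881 = 40.8104.
x̄₁ − x̄₂ = 349.7 − 455.8 = -106.1000; the interval is -106.1000 ± 40.8104 = (-146.91, -65.29).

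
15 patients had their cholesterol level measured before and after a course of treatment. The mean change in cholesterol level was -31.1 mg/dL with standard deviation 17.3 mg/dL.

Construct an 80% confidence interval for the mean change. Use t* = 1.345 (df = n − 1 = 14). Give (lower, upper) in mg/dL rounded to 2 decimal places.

(-37.11, -25.09)

This is a matched-pairs design, so SE = s_d/√n = 17.3/√15 = 4.4668.
Margin = 1.345 × 4.4668 = 6.0078; the interval is -31.1 ± 6.0078 = (-37.11, -25.09).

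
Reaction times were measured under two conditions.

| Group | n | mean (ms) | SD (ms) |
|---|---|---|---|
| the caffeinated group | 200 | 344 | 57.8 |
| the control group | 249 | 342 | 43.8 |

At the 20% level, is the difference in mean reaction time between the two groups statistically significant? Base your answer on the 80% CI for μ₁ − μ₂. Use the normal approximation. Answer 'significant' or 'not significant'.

not significant

SE₁ = s₁/√n₁ = 57.8/√200 = 4.0871; SE₂ = 43.8/√249 = 2.7757.
Independent samples, unequal variances: SE_diff = √(SE₁² + SE₂²) = √(16.70438641 + 7.70451049) = 4.9405.
z* = 1.282, so margin of error = 1.282 × 4.9405 = 6.3337.
Difference in means = 344 − 342 = 2.0000.
2.0000 ± 6.3337 → (-4.3337, 8.3337).
The interval (-4.3337, 8.3337) contains 0, so the difference is not significant.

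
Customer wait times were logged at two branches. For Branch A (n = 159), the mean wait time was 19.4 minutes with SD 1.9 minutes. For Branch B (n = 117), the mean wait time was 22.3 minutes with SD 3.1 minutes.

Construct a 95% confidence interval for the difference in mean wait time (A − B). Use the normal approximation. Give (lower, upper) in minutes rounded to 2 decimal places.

Standard errors of each mean: 1.9/√159 = 0.1507 and 3.1/√117 = 0.2866.
SE(x̄₁ − x̄₂) = √(0.1507² + 0.2866²) = 0.3238 for independent samples with unequal variances.
With z* = 1.960, the margin is 1.960 × 0.3238 = 0.6346.
x̄₁ − x̄₂ = 19.4 − 22.3 = -2.9000; the interval is -2.9000 ± 0.6346 = (-3.53, -2.27).

(-3.53, -2.27)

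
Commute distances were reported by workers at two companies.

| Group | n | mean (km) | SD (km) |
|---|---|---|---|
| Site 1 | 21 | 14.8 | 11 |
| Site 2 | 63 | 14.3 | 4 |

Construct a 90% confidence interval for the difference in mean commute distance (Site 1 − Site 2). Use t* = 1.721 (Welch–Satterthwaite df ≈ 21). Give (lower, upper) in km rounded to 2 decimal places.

SE₁ = s₁/√n₁ = 11/√21 = 2.4004; SE₂ = 4/√63 = 0.5040.
Independent samples, unequal variances: SE_diff = √(SE₁² + SE₂²) = √(5.76192016 + 0.254016) = 2.4527.
t* = 1.721, so margin of error = 1.721 × 2.4527 = 4.2211.
Difference in means = 14.8 − 14.3 = 0.5000.
0.5000 ± 4.2211 → (-3.72, 4.72).

(-3.72, 4.72)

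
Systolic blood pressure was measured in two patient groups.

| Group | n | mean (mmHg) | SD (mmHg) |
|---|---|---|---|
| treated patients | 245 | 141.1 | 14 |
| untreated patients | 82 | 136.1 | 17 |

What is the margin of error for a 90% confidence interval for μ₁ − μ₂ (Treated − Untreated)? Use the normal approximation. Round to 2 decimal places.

3.42

Standard errors of each mean: 14/√245 = 0.8944 and 17/√82 = 1.8773.
SE(x̄₁ − x̄₂) = √(0.8944² + 1.8773²) = 2.0795 for independent samples with unequal variances.
With z* = 1.645, the margin is 1.645 × 2.0795 = 3.4208.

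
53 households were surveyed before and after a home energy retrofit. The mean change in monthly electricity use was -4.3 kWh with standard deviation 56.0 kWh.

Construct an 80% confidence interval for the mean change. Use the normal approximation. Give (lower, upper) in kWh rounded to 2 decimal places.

(-14.16, 5.56)

Paired design: SE = s_d/√n = 56.0/√53 = 7.6922.
z* = 1.282; margin of error = 1.282 × 7.6922 = 9.8614.
-4.3 ± 9.8614 → (-14.16, 5.56).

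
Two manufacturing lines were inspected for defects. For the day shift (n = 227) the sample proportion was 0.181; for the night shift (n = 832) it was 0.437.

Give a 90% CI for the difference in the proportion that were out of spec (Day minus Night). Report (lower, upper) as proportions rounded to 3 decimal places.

(-0.307, -0.205)

SE₁ = √(p̂₁(1−p̂₁)/n₁) = √(0.1810·0.8190/227) = 0.02555; SE₂ = √(0.4370·0.5630/832) = 0.01720.
Independent samples: SE of the difference = √(SE₁² + SE₂²) = √(0.0006528025 + 0.00029584) = 0.03080.
z* for 90% confidence is 1.645, so the margin of error is 1.645 × 0.03080 = 0.05067.
Point estimate p̂₁ − p̂₂ = 0.1810 − 0.4370 = -0.2560.
-0.2560 ± 0.05067 → (-0.307, -0.205).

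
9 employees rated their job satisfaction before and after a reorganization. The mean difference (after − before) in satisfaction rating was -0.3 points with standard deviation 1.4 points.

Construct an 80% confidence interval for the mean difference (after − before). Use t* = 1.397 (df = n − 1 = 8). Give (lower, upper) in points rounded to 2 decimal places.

Paired design: SE = s_d/√n = 1.4/√9 = 0.4667.
t* = 1.397; margin of error = 1.397 × 0.4667 = 0.6520.
-0.3 ± 0.6520 → (-0.95, 0.35).

(-0.95, 0.35)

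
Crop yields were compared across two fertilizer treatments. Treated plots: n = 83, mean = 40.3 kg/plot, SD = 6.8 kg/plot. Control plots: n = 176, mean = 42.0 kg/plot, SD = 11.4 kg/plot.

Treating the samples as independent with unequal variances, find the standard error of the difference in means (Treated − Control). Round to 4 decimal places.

Standard errors of each mean: 6.8/√83 = 0.7464 and 11.4/√176 = 0.8593.
SE(x̄₁ − x̄₂) = √(0.7464² + 0.8593²) = 1.1382 for independent samples with unequal variances.

1.1382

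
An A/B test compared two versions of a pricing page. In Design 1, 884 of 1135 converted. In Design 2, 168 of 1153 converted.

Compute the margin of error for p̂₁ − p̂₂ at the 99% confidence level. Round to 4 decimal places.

0.0415

p̂₁ = 884/1135 = 0.7789 and p̂₂ = 168/1153 = 0.1457.
SE₁ = √(p̂₁(1−p̂₁)/n₁) = √(0.7789·0.2211/1135) = 0.01232; SE₂ = √(0.1457·0.8543/1153) = 0.01039.
Independent samples: SE of the difference = √(SE₁² + SE₂²) = √(0.0001517824 + 0.0001079521) = 0.01612.
z* for 99% confidence is 2.576, so the margin of error is 2.576 × 0.01612 = 0.04153.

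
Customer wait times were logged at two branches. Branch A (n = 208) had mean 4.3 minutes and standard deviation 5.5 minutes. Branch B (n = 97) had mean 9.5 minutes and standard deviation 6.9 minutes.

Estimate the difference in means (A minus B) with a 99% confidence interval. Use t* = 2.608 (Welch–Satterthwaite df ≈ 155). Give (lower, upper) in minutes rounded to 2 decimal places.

(-7.28, -3.12)

Per-group SEs: s₁/√n₁ = 5.5/√208 = 0.3814, s₂/√n₂ = 6.9/√97 = 0.7006.
Unpooled SE of the difference: √(0.14546596 + 0.49084036) = 0.7977.
Margin of error = t* · SE = 2.608 × 0.7977 = 2.0804.
x̄₁ − x̄₂ = 4.3 − 9.5 = -5.2000.
CI: -5.2000 ± 2.0804 = (-7.28, -3.12).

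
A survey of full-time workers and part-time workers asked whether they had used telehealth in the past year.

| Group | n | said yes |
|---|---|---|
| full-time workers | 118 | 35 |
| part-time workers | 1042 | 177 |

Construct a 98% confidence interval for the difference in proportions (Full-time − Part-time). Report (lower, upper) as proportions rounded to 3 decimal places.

Sample proportions: 35/118 = 0.2966, 177/1042 = 0.1699.
Each SE is √(p̂(1−p̂)/n): √(0.2966·0.7034/118) = 0.04205 and √(0.1699·0.8301/1042) = 0.01163.
SE(p̂₁ − p̂₂) = √(SE₁² + SE₂²) = √(0.0017682025 + 0.0001352569) = 0.04363, since the two samples are independent.
At 98% confidence z* = 2.326; margin = 2.326 × 0.04363 = 0.10148.
The difference is 0.2966 − 0.1699 = 0.1267, so the interval is 0.1267 ± 0.10148 = (0.025, 0.228).

(0.025, 0.228)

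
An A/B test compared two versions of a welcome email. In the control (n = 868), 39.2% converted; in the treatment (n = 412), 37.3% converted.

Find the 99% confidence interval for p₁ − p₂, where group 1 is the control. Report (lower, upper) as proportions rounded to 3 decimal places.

(-0.056, 0.094)

SE₁ = √(p̂₁(1−p̂₁)/n₁) = √(0.3920·0.6080/868) = 0.01657; SE₂ = √(0.3730·0.6270/412) = 0.02383.
Independent samples: SE of the difference = √(SE₁² + SE₂²) = √(0.0002745649 + 0.0005678689) = 0.02902.
z* for 99% confidence is 2.576, so the margin of error is 2.576 × 0.02902 = 0.07476.
Point estimate p̂₁ − p̂₂ = 0.3920 − 0.3730 = 0.0190.
0.0190 ± 0.07476 → (-0.056, 0.094).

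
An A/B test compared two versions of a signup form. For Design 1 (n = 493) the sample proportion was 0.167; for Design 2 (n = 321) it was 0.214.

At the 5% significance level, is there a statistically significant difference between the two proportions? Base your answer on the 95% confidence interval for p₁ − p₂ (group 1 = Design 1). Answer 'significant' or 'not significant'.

Each SE is √(p̂(1−p̂)/n): √(0.1670·0.8330/493) = 0.01680 and √(0.2140·0.7860/321) = 0.02289.
SE(p̂₁ − p̂₂) = √(SE₁² + SE₂²) = √(0.00028224 + 0.0005239521) = 0.02839, since the two samples are independent.
At 95% confidence z* = 1.960; margin = 1.960 × 0.02839 = 0.05564.
The difference is 0.1670 − 0.2140 = -0.0470, so the interval is -0.0470 ± 0.05564 = (-0.10264, 0.00864).
The interval (-0.10264, 0.00864) contains 0, so the difference is not significant.

not significant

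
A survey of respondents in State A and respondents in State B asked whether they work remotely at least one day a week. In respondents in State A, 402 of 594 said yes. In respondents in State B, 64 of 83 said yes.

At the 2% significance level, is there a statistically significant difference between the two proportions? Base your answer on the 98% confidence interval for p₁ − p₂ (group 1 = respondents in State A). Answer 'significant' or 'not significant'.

not significant

p̂₁ = 402/594 = 0.6768 and p̂₂ = 64/83 = 0.7711.
SE₁ = √(p̂₁(1−p̂₁)/n₁) = √(0.6768·0.3232/594) = 0.01919; SE₂ = √(0.7711·0.2289/83) = 0.04611.
Independent samples: SE of the difference = √(SE₁² + SE₂²) = √(0.0003682561 + 0.0021261321) = 0.04994.
z* for 98% confidence is 2.326, so the margin of error is 2.326 × 0.04994 = 0.11616.
Point estimate p̂₁ − p̂₂ = 0.6768 − 0.7711 = -0.0943.
-0.0943 ± 0.11616 → (-0.21046, 0.02186).
The interval (-0.21046, 0.02186) contains 0, so the difference is not significant.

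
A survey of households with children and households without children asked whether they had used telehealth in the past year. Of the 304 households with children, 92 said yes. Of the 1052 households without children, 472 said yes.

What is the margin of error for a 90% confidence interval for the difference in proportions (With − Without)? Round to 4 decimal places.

0.0501

Sample proportions: 92/304 = 0.3026, 472/1052 = 0.4487.
Each SE is √(p̂(1−p̂)/n): √(0.3026·0.6974/304) = 0.02635 and √(0.4487·0.5513/1052) = 0.01533.
SE(p̂₁ − p̂₂) = √(SE₁² + SE₂²) = √(0.0006943225 + 0.0002350089) = 0.03048, since the two samples are independent.
At 90% confidence z* = 1.645; margin = 1.645 × 0.03048 = 0.05014.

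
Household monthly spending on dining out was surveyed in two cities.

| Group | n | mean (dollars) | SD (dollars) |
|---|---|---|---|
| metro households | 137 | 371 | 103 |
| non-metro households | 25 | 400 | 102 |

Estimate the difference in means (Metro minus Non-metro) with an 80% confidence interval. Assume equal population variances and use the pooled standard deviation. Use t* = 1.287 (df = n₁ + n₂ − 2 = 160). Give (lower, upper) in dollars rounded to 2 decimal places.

Pooled variance s_p² = [136·103² + 24·102²] / (137+25−2) = 10578.2500, so s_p = 102.8506.
SE_diff = s_p·√(1/n₁ + 1/n₂) = 102.8506·√(1/137 + 1/25) = 22.3684.
t* = 1.287; margin = 1.287 × 22.3684 = 28.7881.
Difference = 371 − 400 = -29.0000.
-29.0000 ± 28.7881 → (-57.79, -0.21).

(-57.79, -0.21)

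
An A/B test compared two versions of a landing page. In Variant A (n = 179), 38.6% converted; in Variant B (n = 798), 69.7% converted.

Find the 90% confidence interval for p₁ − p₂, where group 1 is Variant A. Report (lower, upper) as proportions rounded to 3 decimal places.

The two standard errors are √(0.3860×0.6140/179) = 0.03639 and √(0.6970×0.3030/798) = 0.01627.
Because the samples are independent, SE_diff = √(0.03639² + 0.01627²) = 0.03986.
Using z* = 1.645 for 90%, ME = 1.645 × 0.03986 = 0.06557.
p̂₁ − p̂₂ = -0.3110; interval -0.3110 ± 0.06557 gives (-0.377, -0.245).

(-0.377, -0.245)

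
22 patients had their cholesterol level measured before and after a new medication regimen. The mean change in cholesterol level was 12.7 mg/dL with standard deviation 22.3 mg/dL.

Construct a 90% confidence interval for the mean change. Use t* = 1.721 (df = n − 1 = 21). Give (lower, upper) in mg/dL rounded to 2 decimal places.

(4.52, 20.88)

Paired design: SE = s_d/√n = 22.3/√22 = 4.7544.
t* = 1.721; margin of error = 1.721 × 4.7544 = 8.1823.
12.7 ± 8.1823 → (4.52, 20.88).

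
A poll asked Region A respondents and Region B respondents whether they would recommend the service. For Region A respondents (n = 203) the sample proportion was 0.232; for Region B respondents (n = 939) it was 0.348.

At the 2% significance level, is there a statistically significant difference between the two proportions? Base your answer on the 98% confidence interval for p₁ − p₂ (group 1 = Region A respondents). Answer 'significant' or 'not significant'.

Each SE is √(p̂(1−p̂)/n): √(0.2320·0.7680/203) = 0.02963 and √(0.3480·0.6520/939) = 0.01554.
SE(p̂₁ − p̂₂) = √(SE₁² + SE₂²) = √(0.0008779369 + 0.0002414916) = 0.03346, since the two samples are independent.
At 98% confidence z* = 2.326; margin = 2.326 × 0.03346 = 0.07783.
The difference is 0.2320 − 0.3480 = -0.1160, so the interval is -0.1160 ± 0.07783 = (-0.19383, -0.03817).
The interval (-0.19383, -0.03817) does not contain 0, so the difference is significant.

significant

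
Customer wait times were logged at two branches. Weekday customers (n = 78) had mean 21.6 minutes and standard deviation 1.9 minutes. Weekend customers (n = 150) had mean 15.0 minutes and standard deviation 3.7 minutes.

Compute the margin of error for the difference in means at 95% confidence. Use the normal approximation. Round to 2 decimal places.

0.73

SE₁ = s₁/√n₁ = 1.9/√78 = 0.2151; SE₂ = 3.7/√150 = 0.3021.
Independent samples, unequal variances: SE_diff = √(SE₁² + SE₂²) = √(0.04626801 + 0.09126441) = 0.3709.
z* = 1.960, so margin of error = 1.960 × 0.3709 = 0.7270.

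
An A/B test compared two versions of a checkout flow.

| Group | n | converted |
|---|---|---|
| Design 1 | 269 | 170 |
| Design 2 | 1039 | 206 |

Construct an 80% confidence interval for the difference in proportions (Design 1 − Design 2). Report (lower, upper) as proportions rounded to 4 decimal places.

p̂₁ = 170/269 = 0.6320 and p̂₂ = 206/1039 = 0.1983.
SE₁ = √(p̂₁(1−p̂₁)/n₁) = √(0.6320·0.3680/269) = 0.02940; SE₂ = √(0.1983·0.8017/1039) = 0.01237.
Independent samples: SE of the difference = √(SE₁² + SE₂²) = √(0.00086436 + 0.0001530169) = 0.03190.
z* for 80% confidence is 1.282, so the margin of error is 1.282 × 0.03190 = 0.04090.
Point estimate p̂₁ − p̂₂ = 0.6320 − 0.1983 = 0.4337.
0.4337 ± 0.04090 → (0.3928, 0.4746).

(0.3928, 0.4746)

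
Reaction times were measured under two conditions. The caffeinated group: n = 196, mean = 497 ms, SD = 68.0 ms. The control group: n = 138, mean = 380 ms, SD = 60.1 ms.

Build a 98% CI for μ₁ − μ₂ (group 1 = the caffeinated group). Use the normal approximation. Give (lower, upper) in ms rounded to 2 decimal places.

(100.59, 133.41)

SE₁ = s₁/√n₁ = 68.0/√196 = 4.8571; SE₂ = 60.1/√138 = 5.1161.
Independent samples, unequal variances: SE_diff = √(SE₁² + SE₂²) = √(23.59142041 + 26.17447921) = 7.0545.
z* = 2.326, so margin of error = 2.326 × 7.0545 = 16.4088.
Difference in means = 497 − 380 = 117.0000.
117.0000 ± 16.4088 → (100.59, 133.41).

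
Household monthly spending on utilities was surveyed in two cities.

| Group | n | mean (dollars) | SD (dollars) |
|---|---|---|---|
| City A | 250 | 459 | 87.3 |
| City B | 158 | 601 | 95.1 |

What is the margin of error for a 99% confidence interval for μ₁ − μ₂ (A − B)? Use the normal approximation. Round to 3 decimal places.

24.127

Per-group SEs: s₁/√n₁ = 87.3/√250 = 5.5213, s₂/√n₂ = 95.1/√158 = 7.5657.
Unpooled SE of the difference: √(30.48475369 + 57.23981649) = 9.3661.
Margin of error = z* · SE = 2.576 × 9.3661 = 24.1271.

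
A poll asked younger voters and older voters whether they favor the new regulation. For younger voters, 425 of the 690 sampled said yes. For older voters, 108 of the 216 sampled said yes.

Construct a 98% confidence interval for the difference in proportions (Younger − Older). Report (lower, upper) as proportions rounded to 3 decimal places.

Sample proportions: 425/690 = 0.6159, 108/216 = 0.5000.
Each SE is √(p̂(1−p̂)/n): √(0.6159·0.3841/690) = 0.01852 and √(0.5000·0.5000/216) = 0.03402.
SE(p̂₁ − p̂₂) = √(SE₁² + SE₂²) = √(0.0003429904 + 0.0011573604) = 0.03873, since the two samples are independent.
At 98% confidence z* = 2.326; margin = 2.326 × 0.03873 = 0.09009.
The difference is 0.6159 − 0.5000 = 0.1159, so the interval is 0.1159 ± 0.09009 = (0.026, 0.206).

(0.026, 0.206)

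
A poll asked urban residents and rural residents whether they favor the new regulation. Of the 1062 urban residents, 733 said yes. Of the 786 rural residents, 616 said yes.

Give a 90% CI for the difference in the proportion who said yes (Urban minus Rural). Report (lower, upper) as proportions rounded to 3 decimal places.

First, p̂₁ = 733/1062 = 0.6902; p̂₂ = 616/786 = 0.7837.
The two standard errors are √(0.6902×0.3098/1062) = 0.01419 and √(0.7837×0.2163/786) = 0.01469.
Because the samples are independent, SE_diff = √(0.01419² + 0.01469²) = 0.02042.
Using z* = 1.645 for 90%, ME = 1.645 × 0.02042 = 0.03359.
p̂₁ − p̂₂ = -0.0935; interval -0.0935 ± 0.03359 gives (-0.127, -0.060).

(-0.127, -0.060)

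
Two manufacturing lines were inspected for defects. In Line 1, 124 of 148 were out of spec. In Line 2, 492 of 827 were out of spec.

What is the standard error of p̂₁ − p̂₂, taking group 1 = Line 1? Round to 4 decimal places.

0.0348

p̂₁ = 124/148 = 0.8378 and p̂₂ = 492/827 = 0.5949.
SE₁ = √(p̂₁(1−p̂₁)/n₁) = √(0.8378·0.1622/148) = 0.03030; SE₂ = √(0.5949·0.4051/827) = 0.01707.
Independent samples: SE of the difference = √(SE₁² + SE₂²) = √(0.00091809 + 0.0002913849) = 0.03478.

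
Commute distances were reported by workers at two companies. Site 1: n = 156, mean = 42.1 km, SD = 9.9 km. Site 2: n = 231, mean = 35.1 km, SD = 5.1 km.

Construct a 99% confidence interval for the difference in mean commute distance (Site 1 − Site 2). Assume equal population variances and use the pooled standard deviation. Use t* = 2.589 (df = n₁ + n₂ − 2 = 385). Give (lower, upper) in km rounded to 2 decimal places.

Pooled variance s_p² = [155·9.9² + 230·5.1²] / (156+231−2) = 54.9970, so s_p = 7.4160.
SE_diff = s_p·√(1/n₁ + 1/n₂) = 7.4160·√(1/156 + 1/231) = 0.7685.
t* = 2.589; margin = 2.589 × 0.7685 = 1.9896.
Difference = 42.1 − 35.1 = 7.0000.
7.0000 ± 1.9896 → (5.01, 8.99).

(5.01, 8.99)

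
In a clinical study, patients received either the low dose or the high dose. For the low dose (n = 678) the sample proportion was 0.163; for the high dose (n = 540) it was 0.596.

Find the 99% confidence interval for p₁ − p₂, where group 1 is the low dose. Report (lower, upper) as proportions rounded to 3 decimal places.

(-0.499, -0.367)

SE₁ = √(p̂₁(1−p̂₁)/n₁) = √(0.1630·0.8370/678) = 0.01419; SE₂ = √(0.5960·0.4040/540) = 0.02112.
Independent samples: SE of the difference = √(SE₁² + SE₂²) = √(0.0002013561 + 0.0004460544) = 0.02544.
z* for 99% confidence is 2.576, so the margin of error is 2.576 × 0.02544 = 0.06553.
Point estimate p̂₁ − p̂₂ = 0.1630 − 0.5960 = -0.4330.
-0.4330 ± 0.06553 → (-0.499, -0.367).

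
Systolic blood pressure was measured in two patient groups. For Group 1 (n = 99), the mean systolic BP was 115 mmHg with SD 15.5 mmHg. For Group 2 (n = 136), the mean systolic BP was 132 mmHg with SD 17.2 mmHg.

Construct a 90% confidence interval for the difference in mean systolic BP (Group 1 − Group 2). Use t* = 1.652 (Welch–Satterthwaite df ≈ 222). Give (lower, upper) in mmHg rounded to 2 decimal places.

Per-group SEs: s₁/√n₁ = 15.5/√99 = 1.5578, s₂/√n₂ = 17.2/√136 = 1.4749.
Unpooled SE of the difference: √(2.42674084 + 2.17533001) = 2.1452.
Margin of error = t* · SE = 1.652 × 2.1452 = 3.5439.
x̄₁ − x̄₂ = 115 − 132 = -17.0000.
CI: -17.0000 ± 3.5439 = (-20.54, -13.46).

(-20.54, -13.46)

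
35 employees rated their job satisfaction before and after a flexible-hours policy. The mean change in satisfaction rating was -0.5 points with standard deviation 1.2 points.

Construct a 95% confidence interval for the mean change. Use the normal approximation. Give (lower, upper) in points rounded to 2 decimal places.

This is a matched-pairs design, so SE = s_d/√n = 1.2/√35 = 0.2028.
Margin = 1.960 × 0.2028 = 0.3975; the interval is -0.5 ± 0.3975 = (-0.90, -0.10).

(-0.90, -0.10)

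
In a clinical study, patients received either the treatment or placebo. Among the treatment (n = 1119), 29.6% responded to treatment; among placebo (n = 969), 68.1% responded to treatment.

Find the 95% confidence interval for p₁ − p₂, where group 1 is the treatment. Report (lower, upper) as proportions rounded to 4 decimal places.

The two standard errors are √(0.2960×0.7040/1119) = 0.01365 and √(0.6810×0.3190/969) = 0.01497.
Because the samples are independent, SE_diff = √(0.01365² + 0.01497²) = 0.02026.
Using z* = 1.960 for 95%, ME = 1.960 × 0.02026 = 0.03971.
p̂₁ − p̂₂ = -0.3850; interval -0.3850 ± 0.03971 gives (-0.4247, -0.3453).

(-0.4247, -0.3453)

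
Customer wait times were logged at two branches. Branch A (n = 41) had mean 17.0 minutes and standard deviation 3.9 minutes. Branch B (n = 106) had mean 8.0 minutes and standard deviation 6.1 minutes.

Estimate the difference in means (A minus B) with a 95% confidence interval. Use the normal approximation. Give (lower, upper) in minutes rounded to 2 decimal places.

SE₁ = s₁/√n₁ = 3.9/√41 = 0.6091; SE₂ = 6.1/√106 = 0.5925.
Independent samples, unequal variances: SE_diff = √(SE₁² + SE₂²) = √(0.37100281 + 0.35105625) = 0.8497.
z* = 1.960, so margin of error = 1.960 × 0.8497 = 1.6654.
Difference in means = 17.0 − 8.0 = 9.0000.
9.0000 ± 1.6654 → (7.33, 10.67).

(7.33, 10.67)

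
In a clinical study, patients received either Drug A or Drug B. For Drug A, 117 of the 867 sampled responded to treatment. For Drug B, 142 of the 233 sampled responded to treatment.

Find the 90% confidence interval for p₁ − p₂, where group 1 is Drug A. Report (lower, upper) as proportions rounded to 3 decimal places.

Sample proportions: 117/867 = 0.1349, 142/233 = 0.6094.
Each SE is √(p̂(1−p̂)/n): √(0.1349·0.8651/867) = 0.01160 and √(0.6094·0.3906/233) = 0.03196.
SE(p̂₁ − p̂₂) = √(SE₁² + SE₂²) = √(0.00013456 + 0.0010214416) = 0.03400, since the two samples are independent.
At 90% confidence z* = 1.645; margin = 1.645 × 0.03400 = 0.05593.
The difference is 0.1349 − 0.6094 = -0.4745, so the interval is -0.4745 ± 0.05593 = (-0.530, -0.419).

(-0.530, -0.419)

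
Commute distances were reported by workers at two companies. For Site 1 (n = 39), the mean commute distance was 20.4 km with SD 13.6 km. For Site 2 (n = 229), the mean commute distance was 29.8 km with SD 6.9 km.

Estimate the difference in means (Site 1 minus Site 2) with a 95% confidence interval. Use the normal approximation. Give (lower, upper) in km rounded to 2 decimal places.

(-13.76, -5.04)

Per-group SEs: s₁/√n₁ = 13.6/√39 = 2.1777, s₂/√n₂ = 6.9/√229 = 0.4560.
Unpooled SE of the difference: √(4.74237729 + 0.207936) = 2.2249.
Margin of error = z* · SE = 1.960 × 2.2249 = 4.3608.
x̄₁ − x̄₂ = 20.4 − 29.8 = -9.4000.
CI: -9.4000 ± 4.3608 = (-13.76, -5.04).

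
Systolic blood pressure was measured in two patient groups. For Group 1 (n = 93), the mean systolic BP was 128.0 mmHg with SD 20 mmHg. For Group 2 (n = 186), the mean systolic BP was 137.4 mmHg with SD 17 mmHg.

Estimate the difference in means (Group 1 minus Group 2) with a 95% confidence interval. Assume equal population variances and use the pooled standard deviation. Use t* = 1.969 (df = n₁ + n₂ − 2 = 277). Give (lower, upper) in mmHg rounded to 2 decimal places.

Pooled variance s_p² = [92·20² + 185·17²] / (93+186−2) = 325.8664, so s_p = 18.0518.
SE_diff = s_p·√(1/n₁ + 1/n₂) = 18.0518·√(1/93 + 1/186) = 2.2926.
t* = 1.969; margin = 1.969 × 2.2926 = 4.5141.
Difference = 128.0 − 137.4 = -9.4000.
-9.4000 ± 4.5141 → (-13.91, -4.89).

(-13.91, -4.89)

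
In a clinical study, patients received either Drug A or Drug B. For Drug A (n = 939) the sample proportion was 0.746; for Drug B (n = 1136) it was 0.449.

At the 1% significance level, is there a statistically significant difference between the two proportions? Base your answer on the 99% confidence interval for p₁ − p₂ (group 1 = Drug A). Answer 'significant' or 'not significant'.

SE₁ = √(p̂₁(1−p̂₁)/n₁) = √(0.7460·0.2540/939) = 0.01421; SE₂ = √(0.4490·0.5510/1136) = 0.01476.
Independent samples: SE of the difference = √(SE₁² + SE₂²) = √(0.0002019241 + 0.0002178576) = 0.02049.
z* for 99% confidence is 2.576, so the margin of error is 2.576 × 0.02049 = 0.05278.
Point estimate p̂₁ − p̂₂ = 0.7460 − 0.4490 = 0.2970.
0.2970 ± 0.05278 → (0.24422, 0.34978).
The interval (0.24422, 0.34978) does not contain 0, so the difference is significant.

significant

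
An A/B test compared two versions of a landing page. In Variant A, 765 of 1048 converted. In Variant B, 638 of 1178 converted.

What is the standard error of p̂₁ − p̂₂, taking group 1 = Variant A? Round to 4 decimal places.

First, p̂₁ = 765/1048 = 0.7300; p̂₂ = 638/1178 = 0.5416.
The two standard errors are √(0.7300×0.2700/1048) = 0.01371 and √(0.5416×0.4584/1178) = 0.01452.
Because the samples are independent, SE_diff = √(0.01371² + 0.01452²) = 0.01997.

0.0200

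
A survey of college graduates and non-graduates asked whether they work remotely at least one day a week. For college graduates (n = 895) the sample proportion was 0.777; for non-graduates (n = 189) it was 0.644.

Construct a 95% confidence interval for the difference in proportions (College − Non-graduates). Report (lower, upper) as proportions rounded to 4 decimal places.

SE₁ = √(p̂₁(1−p̂₁)/n₁) = √(0.7770·0.2230/895) = 0.01391; SE₂ = √(0.6440·0.3560/189) = 0.03483.
Independent samples: SE of the difference = √(SE₁² + SE₂²) = √(0.0001934881 + 0.0012131289) = 0.03750.
z* for 95% confidence is 1.960, so the margin of error is 1.960 × 0.03750 = 0.07350.
Point estimate p̂₁ − p̂₂ = 0.7770 − 0.6440 = 0.1330.
0.1330 ± 0.07350 → (0.0595, 0.2065).

(0.0595, 0.2065)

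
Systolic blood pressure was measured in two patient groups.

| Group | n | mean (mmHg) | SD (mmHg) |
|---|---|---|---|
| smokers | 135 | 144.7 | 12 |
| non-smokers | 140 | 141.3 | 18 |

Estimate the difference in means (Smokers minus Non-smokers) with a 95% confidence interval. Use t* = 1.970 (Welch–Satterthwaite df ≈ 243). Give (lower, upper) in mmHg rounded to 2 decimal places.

Standard errors of each mean: 12/√135 = 1.0328 and 18/√140 = 1.5213.
SE(x̄₁ − x̄₂) = √(1.0328² + 1.5213²) = 1.8388 for independent samples with unequal variances.
With t* = 1.970, the margin is 1.970 × 1.8388 = 3.6224.
x̄₁ − x̄₂ = 144.7 − 141.3 = 3.4000; the interval is 3.4000 ± 3.6224 = (-0.22, 7.02).

(-0.22, 7.02)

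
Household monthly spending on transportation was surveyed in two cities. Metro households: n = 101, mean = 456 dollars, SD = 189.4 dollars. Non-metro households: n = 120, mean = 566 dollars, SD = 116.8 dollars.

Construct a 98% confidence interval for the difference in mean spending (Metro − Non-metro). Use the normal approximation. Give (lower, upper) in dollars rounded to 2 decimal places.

Standard errors of each mean: 189.4/√101 = 18.8460 and 116.8/√120 = 10.6623.
SE(x̄₁ − x̄₂) = √(18.8460² + 10.6623²) = 21.6531 for independent samples with unequal variances.
With z* = 2.326, the margin is 2.326 × 21.6531 = 50.3651.
x̄₁ − x̄₂ = 456 − 566 = -110.0000; the interval is -110.0000 ± 50.3651 = (-160.37, -59.63).

(-160.37, -59.63)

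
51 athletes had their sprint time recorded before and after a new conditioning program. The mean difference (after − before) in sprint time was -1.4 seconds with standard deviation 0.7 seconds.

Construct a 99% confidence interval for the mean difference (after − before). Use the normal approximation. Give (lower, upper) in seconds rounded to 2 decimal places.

(-1.65, -1.15)

This is a matched-pairs design, so SE = s_d/√n = 0.7/√51 = 0.0980.
Margin = 2.576 × 0.0980 = 0.2524; the interval is -1.4 ± 0.2524 = (-1.65, -1.15).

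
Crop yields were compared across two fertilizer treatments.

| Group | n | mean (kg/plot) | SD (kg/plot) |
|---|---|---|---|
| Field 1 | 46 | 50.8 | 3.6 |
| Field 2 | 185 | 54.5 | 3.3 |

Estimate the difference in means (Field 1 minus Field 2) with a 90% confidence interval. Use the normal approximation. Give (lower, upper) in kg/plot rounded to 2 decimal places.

Per-group SEs: s₁/√n₁ = 3.6/√46 = 0.5308, s₂/√n₂ = 3.3/√185 = 0.2426.
Unpooled SE of the difference: √(0.28174864 + 0.05885476) = 0.5836.
Margin of error = z* · SE = 1.645 × 0.5836 = 0.9600.
x̄₁ − x̄₂ = 50.8 − 54.5 = -3.7000.
CI: -3.7000 ± 0.9600 = (-4.66, -2.74).

(-4.66, -2.74)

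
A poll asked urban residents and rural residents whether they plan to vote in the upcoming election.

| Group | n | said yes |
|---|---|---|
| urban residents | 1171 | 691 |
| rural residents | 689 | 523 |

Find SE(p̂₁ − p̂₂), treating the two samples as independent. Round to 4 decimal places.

First, p̂₁ = 691/1171 = 0.5901; p̂₂ = 523/689 = 0.7591.
The two standard errors are √(0.5901×0.4099/1171) = 0.01437 and √(0.7591×0.2409/689) = 0.01629.
Because the samples are independent, SE_diff = √(0.01437² + 0.01629²) = 0.02172.

0.0217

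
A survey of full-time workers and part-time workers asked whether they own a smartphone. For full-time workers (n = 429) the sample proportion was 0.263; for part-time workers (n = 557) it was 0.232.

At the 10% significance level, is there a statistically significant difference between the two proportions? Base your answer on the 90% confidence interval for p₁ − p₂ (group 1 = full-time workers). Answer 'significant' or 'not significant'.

not significant

Each SE is √(p̂(1−p̂)/n): √(0.2630·0.7370/429) = 0.02126 and √(0.2320·0.7680/557) = 0.01789.
SE(p̂₁ − p̂₂) = √(SE₁² + SE₂²) = √(0.0004519876 + 0.0003200521) = 0.02779, since the two samples are independent.
At 90% confidence z* = 1.645; margin = 1.645 × 0.02779 = 0.04571.
The difference is 0.2630 − 0.2320 = 0.0310, so the interval is 0.0310 ± 0.04571 = (-0.01471, 0.07671).
The interval (-0.01471, 0.07671) contains 0, so the difference is not significant.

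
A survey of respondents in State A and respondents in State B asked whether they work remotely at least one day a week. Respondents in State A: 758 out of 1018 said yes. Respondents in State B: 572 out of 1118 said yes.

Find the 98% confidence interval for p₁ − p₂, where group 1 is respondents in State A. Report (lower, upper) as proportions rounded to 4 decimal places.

p̂₁ = 758/1018 = 0.7446 and p̂₂ = 572/1118 = 0.5116.
SE₁ = √(p̂₁(1−p̂₁)/n₁) = √(0.7446·0.2554/1018) = 0.01367; SE₂ = √(0.5116·0.4884/1118) = 0.01495.
Independent samples: SE of the difference = √(SE₁² + SE₂²) = √(0.0001868689 + 0.0002235025) = 0.02026.
z* for 98% confidence is 2.326, so the margin of error is 2.326 × 0.02026 = 0.04712.
Point estimate p̂₁ − p̂₂ = 0.7446 − 0.5116 = 0.2330.
0.2330 ± 0.04712 → (0.1859, 0.2801).

(0.1859, 0.2801)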